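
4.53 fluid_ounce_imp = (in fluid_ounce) 4.352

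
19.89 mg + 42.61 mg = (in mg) 62.5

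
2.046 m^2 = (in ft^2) 22.02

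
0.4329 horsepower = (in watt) 322.8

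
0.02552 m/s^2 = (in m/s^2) 0.02552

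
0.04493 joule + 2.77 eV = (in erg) 4.493e+05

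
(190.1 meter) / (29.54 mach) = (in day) 2.187e-07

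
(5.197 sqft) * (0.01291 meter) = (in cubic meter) 0.006233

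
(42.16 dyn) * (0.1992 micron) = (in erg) 0.0008398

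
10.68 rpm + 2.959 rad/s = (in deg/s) 233.6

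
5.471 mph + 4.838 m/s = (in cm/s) 728.4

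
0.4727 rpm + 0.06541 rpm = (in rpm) 0.5381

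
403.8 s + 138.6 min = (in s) 8720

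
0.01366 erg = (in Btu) 1.295e-12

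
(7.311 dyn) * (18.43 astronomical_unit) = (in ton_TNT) 0.04818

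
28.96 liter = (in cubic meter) 0.02896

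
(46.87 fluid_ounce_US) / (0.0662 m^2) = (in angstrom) 2.094e+08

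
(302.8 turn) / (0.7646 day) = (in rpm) 0.275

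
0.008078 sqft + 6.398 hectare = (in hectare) 6.398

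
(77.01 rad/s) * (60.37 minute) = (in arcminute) 9.589e+08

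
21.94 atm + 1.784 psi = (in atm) 22.06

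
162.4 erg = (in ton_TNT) 3.881e-15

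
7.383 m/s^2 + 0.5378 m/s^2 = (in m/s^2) 7.921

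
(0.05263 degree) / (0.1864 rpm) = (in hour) 1.307e-05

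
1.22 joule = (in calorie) 0.2916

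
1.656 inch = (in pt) 119.2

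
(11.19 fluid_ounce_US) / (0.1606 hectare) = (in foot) 6.76e-07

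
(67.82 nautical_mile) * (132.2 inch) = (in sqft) 4.54e+06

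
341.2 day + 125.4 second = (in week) 48.74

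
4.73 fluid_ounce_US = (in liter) 0.1399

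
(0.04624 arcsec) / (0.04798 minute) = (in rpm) 7.436e-07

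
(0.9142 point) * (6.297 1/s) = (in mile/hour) 0.004543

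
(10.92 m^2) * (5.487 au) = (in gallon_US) 2.368e+15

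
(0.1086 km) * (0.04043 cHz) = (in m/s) 0.04391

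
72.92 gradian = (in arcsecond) 2.363e+05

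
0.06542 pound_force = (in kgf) 0.02967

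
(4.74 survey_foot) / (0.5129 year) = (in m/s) 8.932e-08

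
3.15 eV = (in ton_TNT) 1.206e-28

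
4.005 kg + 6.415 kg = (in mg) 1.042e+07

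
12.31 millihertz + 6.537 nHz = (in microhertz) 1.231e+04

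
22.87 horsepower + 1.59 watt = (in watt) 1.706e+04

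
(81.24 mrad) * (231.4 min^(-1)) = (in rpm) 2.992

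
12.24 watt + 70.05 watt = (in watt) 82.29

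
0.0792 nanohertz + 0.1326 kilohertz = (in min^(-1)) 7956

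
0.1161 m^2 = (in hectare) 1.161e-05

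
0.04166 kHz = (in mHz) 4.166e+04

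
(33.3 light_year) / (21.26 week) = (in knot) 4.763e+10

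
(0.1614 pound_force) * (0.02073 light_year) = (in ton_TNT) 3.365e+04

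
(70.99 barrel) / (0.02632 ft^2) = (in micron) 4.616e+09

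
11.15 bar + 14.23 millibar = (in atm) 11.02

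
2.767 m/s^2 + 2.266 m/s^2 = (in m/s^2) 5.033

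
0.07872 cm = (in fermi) 7.872e+11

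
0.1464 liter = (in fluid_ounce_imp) 5.153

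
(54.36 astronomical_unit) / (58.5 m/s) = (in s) 1.39e+11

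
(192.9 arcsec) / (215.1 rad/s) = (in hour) 1.208e-09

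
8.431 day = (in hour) 202.3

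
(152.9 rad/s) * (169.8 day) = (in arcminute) 7.711e+12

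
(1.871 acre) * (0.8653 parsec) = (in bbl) 1.272e+21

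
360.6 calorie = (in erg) 1.509e+10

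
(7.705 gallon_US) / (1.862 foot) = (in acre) 1.27e-05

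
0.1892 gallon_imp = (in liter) 0.8601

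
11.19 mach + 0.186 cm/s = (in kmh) 1.372e+04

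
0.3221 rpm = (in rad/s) 0.03373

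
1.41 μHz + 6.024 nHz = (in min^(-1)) 8.496e-05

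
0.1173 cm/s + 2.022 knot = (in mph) 2.329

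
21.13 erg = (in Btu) 2.003e-09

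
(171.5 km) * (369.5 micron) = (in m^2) 63.37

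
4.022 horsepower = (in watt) 2999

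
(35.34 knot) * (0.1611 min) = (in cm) 1.757e+04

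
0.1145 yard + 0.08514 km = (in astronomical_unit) 5.698e-10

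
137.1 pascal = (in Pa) 137.1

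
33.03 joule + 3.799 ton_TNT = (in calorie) 3.799e+09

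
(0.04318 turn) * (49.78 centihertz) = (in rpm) 1.29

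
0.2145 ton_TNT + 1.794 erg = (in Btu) 8.506e+05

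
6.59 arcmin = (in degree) 0.1098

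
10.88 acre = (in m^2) 4.403e+04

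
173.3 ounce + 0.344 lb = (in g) 5069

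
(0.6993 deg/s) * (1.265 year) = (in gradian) 3.1e+07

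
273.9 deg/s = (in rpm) 45.65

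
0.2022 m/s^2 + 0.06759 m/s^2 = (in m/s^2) 0.2698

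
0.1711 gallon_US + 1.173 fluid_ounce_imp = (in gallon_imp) 0.1498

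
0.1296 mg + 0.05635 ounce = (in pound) 0.003522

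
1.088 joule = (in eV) 6.791e+18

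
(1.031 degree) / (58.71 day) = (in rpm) 3.388e-08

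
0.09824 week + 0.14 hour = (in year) 0.0019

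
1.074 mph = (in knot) 0.9333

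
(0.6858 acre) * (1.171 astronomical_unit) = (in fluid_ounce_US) 1.644e+19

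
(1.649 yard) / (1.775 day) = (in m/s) 9.832e-06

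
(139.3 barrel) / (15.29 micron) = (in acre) 357.9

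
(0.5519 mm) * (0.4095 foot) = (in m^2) 6.889e-05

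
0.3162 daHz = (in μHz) 3.162e+06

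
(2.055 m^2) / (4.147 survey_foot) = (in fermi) 1.626e+15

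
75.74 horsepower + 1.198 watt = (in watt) 5.648e+04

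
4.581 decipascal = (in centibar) 0.0004581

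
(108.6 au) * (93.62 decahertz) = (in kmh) 5.476e+16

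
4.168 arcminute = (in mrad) 1.212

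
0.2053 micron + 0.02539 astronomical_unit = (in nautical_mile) 2.051e+06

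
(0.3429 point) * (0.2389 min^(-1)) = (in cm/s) 4.817e-05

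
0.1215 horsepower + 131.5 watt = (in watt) 222.1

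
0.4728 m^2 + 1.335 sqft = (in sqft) 6.424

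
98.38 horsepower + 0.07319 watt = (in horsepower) 98.38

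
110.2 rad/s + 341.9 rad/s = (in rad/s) 452.1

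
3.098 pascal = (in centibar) 0.003098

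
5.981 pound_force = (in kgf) 2.713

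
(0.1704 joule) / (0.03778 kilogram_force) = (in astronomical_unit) 3.074e-12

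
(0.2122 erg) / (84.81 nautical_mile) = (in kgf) 1.378e-14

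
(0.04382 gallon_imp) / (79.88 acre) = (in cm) 6.162e-08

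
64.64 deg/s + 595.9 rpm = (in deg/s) 3640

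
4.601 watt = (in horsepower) 0.00617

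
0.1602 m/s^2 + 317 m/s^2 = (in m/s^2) 317.2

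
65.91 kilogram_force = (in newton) 646.4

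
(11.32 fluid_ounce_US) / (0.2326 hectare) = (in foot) 4.722e-07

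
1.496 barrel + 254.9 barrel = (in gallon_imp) 8967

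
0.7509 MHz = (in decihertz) 7.509e+06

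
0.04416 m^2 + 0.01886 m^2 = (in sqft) 0.6783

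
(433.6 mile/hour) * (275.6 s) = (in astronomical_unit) 3.571e-07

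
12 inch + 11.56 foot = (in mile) 0.002379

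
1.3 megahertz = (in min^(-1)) 7.8e+07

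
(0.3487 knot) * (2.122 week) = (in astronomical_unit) 1.539e-06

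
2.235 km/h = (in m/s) 0.6208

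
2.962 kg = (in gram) 2962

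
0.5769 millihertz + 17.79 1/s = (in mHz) 1.779e+04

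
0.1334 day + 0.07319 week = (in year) 0.001769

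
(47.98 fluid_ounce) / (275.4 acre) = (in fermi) 1.273e+06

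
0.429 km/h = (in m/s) 0.1192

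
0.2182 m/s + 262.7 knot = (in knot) 263.1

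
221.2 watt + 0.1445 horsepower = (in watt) 329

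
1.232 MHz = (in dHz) 1.232e+07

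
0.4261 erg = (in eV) 2.66e+11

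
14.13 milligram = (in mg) 14.13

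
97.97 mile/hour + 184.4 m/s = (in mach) 0.6702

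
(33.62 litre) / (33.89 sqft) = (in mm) 10.68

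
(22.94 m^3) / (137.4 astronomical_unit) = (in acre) 2.758e-16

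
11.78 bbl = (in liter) 1873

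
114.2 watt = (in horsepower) 0.1531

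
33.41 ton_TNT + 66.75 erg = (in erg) 1.398e+18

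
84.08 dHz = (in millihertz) 8408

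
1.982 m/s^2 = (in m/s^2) 1.982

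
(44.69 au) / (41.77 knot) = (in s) 3.111e+11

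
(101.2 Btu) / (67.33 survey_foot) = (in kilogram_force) 530.5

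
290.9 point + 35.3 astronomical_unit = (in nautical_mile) 2.851e+09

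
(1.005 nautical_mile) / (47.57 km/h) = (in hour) 0.03913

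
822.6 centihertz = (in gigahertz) 8.226e-09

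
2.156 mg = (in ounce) 7.605e-05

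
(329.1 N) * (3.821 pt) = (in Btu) 0.0004205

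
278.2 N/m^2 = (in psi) 0.04035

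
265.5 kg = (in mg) 2.655e+08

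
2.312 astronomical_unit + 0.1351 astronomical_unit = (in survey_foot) 1.201e+12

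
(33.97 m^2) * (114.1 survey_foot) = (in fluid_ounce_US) 3.995e+07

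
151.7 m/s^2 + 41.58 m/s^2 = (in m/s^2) 193.3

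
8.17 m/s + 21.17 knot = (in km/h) 68.62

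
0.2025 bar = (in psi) 2.937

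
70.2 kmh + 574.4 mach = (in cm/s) 1.956e+07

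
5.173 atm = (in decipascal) 5.242e+06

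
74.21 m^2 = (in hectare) 0.007421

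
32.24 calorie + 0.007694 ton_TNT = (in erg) 3.219e+14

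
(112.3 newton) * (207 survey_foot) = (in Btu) 6.716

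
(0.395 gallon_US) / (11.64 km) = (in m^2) 1.285e-07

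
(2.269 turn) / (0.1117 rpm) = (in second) 1219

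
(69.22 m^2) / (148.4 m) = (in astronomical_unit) 3.118e-12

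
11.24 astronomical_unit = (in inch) 6.62e+13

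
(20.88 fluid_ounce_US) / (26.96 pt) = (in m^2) 0.06493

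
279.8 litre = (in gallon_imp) 61.55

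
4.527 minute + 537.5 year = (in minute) 2.825e+08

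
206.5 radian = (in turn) 32.87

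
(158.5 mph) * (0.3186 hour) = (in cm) 8.127e+06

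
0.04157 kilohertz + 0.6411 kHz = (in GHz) 6.827e-07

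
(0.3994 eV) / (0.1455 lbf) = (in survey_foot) 3.244e-19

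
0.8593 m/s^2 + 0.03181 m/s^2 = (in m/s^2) 0.8911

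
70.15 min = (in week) 0.006959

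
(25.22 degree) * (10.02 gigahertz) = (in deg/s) 2.527e+11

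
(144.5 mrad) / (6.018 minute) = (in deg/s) 0.02293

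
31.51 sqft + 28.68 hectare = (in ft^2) 3.087e+06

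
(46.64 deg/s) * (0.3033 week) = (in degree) 8.555e+06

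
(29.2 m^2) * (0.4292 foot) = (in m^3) 3.82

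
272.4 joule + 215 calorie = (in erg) 1.172e+10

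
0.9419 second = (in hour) 0.0002616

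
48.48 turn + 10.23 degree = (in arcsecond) 6.287e+07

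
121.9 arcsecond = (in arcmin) 2.032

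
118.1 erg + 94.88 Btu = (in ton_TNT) 2.393e-05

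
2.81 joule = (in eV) 1.754e+19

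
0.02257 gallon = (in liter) 0.08544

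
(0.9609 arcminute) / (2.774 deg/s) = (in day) 6.682e-08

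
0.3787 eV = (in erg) 6.067e-13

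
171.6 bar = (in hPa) 1.716e+05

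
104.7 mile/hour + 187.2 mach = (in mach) 187.3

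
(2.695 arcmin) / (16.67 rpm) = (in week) 7.425e-10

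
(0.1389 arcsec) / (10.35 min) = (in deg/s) 6.213e-08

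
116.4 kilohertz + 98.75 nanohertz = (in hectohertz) 1164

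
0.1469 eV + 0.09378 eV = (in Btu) 3.655e-23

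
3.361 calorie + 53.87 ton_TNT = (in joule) 2.254e+11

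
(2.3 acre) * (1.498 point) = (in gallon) 1299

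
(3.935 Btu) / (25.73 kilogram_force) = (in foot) 53.98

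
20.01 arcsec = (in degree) 0.005558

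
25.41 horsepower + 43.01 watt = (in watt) 1.899e+04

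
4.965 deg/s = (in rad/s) 0.08666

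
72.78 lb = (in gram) 3.301e+04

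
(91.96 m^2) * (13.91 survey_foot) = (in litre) 3.899e+05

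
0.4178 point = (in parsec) 4.777e-21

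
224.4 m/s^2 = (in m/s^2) 224.4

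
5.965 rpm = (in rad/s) 0.6247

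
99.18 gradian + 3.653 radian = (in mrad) 5211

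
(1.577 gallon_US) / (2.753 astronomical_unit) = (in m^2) 1.449e-14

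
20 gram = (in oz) 0.7055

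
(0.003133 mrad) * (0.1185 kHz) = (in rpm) 0.003545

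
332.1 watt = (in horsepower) 0.4454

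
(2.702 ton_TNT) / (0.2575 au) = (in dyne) 2.935e+04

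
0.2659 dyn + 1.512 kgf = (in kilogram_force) 1.512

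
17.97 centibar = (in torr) 134.8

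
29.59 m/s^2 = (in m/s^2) 29.59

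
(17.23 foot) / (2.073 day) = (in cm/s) 0.002932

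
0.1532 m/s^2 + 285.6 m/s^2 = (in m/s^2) 285.8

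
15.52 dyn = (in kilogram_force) 1.583e-05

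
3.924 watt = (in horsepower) 0.005262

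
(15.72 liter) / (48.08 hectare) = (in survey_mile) 2.032e-11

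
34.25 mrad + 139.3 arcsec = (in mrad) 34.93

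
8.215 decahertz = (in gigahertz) 8.215e-08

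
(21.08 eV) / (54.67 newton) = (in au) 4.13e-31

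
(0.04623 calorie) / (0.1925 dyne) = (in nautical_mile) 54.26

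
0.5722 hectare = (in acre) 1.414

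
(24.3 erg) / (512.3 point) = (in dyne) 1.345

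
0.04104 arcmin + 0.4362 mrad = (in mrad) 0.4481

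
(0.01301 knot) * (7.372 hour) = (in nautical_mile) 0.09591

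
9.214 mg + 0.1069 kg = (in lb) 0.2357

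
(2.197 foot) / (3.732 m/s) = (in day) 2.077e-06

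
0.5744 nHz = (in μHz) 0.0005744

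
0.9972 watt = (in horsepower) 0.001337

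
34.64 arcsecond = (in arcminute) 0.5773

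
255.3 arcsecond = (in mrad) 1.238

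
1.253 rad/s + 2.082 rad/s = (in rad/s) 3.335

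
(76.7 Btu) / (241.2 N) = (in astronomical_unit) 2.243e-09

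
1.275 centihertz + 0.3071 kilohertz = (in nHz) 3.071e+11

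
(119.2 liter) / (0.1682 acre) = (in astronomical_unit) 1.171e-15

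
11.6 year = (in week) 604.9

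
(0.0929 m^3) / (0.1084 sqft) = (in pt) 2.615e+04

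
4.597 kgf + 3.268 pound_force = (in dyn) 5.962e+06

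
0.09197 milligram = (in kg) 9.197e-08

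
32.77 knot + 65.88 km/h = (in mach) 0.1033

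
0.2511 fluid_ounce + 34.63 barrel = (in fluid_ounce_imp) 1.938e+05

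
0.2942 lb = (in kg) 0.1334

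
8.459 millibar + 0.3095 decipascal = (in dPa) 8459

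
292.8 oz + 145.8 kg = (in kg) 154.1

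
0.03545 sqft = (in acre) 8.138e-07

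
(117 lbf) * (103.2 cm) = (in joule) 537.1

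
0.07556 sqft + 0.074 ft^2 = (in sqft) 0.1496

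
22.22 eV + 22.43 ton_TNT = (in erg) 9.385e+17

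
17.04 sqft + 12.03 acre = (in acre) 12.03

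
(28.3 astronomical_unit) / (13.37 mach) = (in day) 1.076e+04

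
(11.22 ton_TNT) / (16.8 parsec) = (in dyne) 0.009056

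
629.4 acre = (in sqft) 2.742e+07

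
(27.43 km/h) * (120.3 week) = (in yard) 6.063e+08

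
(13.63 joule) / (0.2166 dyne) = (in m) 6.293e+06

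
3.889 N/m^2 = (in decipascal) 38.89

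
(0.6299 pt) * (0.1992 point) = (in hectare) 1.562e-12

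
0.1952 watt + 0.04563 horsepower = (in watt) 34.22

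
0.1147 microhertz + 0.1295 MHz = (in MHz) 0.1295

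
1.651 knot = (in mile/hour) 1.9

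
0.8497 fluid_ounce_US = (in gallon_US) 0.006638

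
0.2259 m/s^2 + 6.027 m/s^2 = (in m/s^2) 6.253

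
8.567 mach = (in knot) 5670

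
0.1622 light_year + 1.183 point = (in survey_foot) 5.035e+15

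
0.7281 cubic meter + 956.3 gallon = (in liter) 4348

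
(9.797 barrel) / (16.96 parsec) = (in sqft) 3.204e-17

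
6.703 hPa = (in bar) 0.006703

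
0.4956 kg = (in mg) 4.956e+05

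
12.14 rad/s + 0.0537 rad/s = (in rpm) 116.4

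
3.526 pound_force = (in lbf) 3.526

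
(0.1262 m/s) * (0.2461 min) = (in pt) 5282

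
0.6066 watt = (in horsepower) 0.0008135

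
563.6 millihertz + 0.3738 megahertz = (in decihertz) 3.738e+06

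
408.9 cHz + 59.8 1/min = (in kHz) 0.005086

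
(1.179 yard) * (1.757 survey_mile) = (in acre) 0.7533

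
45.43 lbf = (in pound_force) 45.43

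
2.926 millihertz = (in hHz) 2.926e-05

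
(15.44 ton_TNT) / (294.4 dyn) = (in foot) 7.199e+13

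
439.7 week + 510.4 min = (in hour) 7.388e+04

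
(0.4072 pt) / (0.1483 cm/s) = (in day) 1.121e-06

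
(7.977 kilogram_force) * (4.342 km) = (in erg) 3.397e+12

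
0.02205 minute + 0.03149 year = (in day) 11.49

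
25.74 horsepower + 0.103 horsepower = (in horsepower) 25.84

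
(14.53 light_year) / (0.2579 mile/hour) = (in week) 1.971e+12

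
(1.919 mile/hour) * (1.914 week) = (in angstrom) 9.931e+15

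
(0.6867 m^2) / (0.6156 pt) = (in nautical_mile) 1.707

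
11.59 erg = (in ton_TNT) 2.77e-16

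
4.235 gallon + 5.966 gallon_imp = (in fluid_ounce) 1459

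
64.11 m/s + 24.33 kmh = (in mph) 158.5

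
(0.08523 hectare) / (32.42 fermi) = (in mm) 2.629e+19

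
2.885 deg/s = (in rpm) 0.4808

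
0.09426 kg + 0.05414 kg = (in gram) 148.4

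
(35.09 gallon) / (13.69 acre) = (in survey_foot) 7.866e-06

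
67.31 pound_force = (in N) 299.4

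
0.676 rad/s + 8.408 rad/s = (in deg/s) 520.5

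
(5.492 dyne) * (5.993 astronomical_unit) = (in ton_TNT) 0.01177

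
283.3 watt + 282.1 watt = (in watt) 565.4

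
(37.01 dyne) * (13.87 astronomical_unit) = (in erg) 7.679e+15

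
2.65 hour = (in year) 0.0003025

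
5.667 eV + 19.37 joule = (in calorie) 4.63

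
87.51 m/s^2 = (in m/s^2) 87.51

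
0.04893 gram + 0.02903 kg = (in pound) 0.06411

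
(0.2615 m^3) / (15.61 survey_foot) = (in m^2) 0.05496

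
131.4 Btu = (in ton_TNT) 3.313e-05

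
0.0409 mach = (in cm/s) 1393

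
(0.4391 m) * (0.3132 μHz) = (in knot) 2.673e-07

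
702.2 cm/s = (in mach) 0.02062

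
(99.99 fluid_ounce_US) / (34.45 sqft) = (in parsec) 2.994e-20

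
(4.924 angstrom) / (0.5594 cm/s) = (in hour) 2.445e-11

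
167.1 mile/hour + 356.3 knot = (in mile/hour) 577.1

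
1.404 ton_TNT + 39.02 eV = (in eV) 3.666e+28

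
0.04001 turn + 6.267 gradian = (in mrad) 349.8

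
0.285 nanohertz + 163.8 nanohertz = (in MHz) 1.641e-13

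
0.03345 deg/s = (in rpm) 0.005575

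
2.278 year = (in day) 831.5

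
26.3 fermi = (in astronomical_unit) 1.758e-25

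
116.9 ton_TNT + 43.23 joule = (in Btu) 4.636e+08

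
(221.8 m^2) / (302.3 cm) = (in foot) 240.7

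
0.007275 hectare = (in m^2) 72.75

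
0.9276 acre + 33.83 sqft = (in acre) 0.9284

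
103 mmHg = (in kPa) 13.73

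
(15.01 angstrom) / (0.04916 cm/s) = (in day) 3.534e-11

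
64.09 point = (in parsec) 7.327e-19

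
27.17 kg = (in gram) 2.717e+04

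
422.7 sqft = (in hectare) 0.003927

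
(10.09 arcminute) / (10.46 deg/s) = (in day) 1.861e-07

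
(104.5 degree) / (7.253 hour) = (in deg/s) 0.004002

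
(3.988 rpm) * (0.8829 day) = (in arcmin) 1.095e+08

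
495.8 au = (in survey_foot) 2.433e+14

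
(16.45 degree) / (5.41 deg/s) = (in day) 3.519e-05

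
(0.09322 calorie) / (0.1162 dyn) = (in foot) 1.101e+06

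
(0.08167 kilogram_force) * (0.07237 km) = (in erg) 5.796e+08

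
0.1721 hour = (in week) 0.001024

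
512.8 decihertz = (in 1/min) 3077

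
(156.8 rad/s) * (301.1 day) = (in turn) 6.492e+08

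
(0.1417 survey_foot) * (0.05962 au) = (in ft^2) 4.146e+09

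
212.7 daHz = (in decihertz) 2.127e+04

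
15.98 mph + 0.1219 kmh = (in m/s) 7.178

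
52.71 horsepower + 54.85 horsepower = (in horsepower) 107.6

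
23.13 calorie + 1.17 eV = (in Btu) 0.09173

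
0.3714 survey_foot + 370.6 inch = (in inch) 375.1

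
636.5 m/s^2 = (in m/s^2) 636.5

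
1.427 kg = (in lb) 3.146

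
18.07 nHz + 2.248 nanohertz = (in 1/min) 1.219e-06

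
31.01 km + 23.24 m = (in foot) 1.018e+05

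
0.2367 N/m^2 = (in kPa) 0.0002367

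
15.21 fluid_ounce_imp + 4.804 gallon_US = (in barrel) 0.1171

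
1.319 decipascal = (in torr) 0.0009893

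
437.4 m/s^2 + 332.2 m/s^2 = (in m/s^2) 769.6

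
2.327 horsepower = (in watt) 1735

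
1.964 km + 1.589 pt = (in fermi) 1.964e+18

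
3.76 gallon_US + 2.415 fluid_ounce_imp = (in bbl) 0.08996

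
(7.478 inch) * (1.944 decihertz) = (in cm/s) 3.692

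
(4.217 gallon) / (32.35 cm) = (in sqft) 0.5311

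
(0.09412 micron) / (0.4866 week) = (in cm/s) 3.198e-11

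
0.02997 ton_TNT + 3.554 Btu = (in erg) 1.254e+15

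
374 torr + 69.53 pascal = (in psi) 7.242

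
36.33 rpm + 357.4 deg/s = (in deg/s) 575.4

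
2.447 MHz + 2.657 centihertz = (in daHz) 2.447e+05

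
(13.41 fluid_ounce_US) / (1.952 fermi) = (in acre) 5.02e+07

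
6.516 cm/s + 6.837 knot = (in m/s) 3.582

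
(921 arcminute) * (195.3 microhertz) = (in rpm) 0.0004996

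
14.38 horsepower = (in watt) 1.072e+04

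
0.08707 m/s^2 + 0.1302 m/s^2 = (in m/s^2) 0.2173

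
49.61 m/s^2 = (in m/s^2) 49.61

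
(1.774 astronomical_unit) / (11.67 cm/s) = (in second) 2.274e+12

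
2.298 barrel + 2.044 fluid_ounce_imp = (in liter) 365.4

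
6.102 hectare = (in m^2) 6.102e+04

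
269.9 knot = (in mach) 0.4078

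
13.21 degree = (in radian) 0.2306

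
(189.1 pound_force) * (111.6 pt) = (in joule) 33.12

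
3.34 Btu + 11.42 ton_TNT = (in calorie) 1.142e+10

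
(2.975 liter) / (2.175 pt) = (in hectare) 0.0003877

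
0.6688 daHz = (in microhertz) 6.688e+06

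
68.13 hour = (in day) 2.839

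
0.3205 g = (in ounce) 0.01131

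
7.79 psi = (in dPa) 5.371e+05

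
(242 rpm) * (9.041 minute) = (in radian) 1.375e+04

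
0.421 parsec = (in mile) 8.072e+12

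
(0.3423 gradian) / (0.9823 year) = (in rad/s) 1.736e-10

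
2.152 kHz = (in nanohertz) 2.152e+12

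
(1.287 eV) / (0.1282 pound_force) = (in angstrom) 3.616e-09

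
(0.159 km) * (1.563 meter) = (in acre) 0.06141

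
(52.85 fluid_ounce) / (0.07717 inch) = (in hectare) 7.974e-05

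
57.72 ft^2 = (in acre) 0.001325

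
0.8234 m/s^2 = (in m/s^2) 0.8234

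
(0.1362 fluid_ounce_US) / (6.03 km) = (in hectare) 6.68e-14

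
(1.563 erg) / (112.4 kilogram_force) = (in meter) 1.418e-10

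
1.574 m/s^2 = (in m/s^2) 1.574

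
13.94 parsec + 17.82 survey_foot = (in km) 4.301e+14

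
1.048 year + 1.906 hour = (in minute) 5.509e+05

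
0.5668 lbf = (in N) 2.521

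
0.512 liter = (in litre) 0.512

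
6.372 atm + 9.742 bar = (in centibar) 1620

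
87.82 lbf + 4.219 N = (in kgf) 40.26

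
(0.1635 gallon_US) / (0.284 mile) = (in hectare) 1.354e-10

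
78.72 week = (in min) 7.935e+05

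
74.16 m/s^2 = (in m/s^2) 74.16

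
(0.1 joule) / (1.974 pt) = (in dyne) 1.436e+07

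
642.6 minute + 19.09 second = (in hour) 10.72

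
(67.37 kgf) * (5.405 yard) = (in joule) 3265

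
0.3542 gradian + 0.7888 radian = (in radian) 0.7944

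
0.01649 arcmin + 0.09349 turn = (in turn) 0.09349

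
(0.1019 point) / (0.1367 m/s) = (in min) 4.383e-06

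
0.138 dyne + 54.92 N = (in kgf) 5.6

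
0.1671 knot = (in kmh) 0.3095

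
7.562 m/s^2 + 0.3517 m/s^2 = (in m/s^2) 7.914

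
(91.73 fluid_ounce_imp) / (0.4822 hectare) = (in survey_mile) 3.359e-10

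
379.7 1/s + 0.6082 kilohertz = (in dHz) 9879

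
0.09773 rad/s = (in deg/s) 5.6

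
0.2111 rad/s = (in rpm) 2.016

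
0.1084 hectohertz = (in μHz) 1.084e+07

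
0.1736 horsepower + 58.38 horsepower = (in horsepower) 58.55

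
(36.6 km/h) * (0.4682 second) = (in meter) 4.76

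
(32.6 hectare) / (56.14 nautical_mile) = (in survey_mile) 0.001948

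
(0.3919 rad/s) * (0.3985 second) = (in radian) 0.1562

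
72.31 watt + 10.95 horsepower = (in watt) 8238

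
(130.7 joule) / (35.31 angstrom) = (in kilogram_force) 3.774e+09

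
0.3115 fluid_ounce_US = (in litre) 0.009212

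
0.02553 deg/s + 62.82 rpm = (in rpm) 62.82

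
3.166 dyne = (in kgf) 3.228e-06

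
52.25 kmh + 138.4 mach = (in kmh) 1.697e+05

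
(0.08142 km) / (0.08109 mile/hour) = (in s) 2246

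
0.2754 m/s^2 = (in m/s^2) 0.2754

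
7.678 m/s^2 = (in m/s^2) 7.678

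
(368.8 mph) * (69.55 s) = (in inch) 4.514e+05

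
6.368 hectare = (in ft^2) 6.854e+05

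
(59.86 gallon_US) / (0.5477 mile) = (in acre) 6.352e-08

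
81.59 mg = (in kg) 8.159e-05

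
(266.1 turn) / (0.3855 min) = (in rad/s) 72.29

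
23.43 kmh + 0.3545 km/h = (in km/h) 23.78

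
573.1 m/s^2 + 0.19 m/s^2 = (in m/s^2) 573.3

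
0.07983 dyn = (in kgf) 8.14e-08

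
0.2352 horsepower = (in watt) 175.4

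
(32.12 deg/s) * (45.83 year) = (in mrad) 8.102e+11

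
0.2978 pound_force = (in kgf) 0.1351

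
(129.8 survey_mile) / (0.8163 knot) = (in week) 0.8225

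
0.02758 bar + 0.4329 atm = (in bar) 0.4662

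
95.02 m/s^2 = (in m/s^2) 95.02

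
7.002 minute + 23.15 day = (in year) 0.06344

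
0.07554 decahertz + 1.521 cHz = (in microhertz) 7.706e+05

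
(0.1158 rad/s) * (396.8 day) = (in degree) 2.275e+08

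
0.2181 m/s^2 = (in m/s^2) 0.2181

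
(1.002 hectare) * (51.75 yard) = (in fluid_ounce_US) 1.603e+10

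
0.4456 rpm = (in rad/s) 0.04666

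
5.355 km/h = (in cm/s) 148.8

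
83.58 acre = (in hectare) 33.82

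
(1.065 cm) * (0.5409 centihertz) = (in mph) 0.0001289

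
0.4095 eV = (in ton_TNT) 1.568e-29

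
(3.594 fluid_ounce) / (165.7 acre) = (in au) 1.06e-21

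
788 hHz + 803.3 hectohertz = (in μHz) 1.591e+11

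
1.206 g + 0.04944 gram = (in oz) 0.04428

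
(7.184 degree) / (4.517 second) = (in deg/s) 1.59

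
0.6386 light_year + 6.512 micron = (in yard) 6.607e+15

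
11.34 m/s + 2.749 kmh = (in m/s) 12.1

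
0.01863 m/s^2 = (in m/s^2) 0.01863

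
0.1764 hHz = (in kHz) 0.01764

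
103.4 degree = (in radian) 1.805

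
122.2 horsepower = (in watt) 9.112e+04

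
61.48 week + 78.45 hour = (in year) 1.188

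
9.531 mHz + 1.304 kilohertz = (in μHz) 1.304e+09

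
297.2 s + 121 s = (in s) 418.2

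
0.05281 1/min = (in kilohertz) 8.802e-07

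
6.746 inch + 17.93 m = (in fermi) 1.81e+16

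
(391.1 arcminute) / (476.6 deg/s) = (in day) 1.583e-07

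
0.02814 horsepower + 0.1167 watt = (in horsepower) 0.0283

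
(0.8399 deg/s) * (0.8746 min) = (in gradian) 48.97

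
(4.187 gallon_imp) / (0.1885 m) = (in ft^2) 1.087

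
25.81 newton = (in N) 25.81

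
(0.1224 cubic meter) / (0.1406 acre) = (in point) 0.6098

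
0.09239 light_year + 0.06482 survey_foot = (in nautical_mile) 4.72e+11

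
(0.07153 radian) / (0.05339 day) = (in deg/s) 0.0008885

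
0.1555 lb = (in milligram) 7.053e+04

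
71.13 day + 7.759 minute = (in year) 0.1949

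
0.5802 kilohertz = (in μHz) 5.802e+08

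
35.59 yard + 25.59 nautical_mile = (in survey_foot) 1.556e+05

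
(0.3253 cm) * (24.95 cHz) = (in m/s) 0.0008116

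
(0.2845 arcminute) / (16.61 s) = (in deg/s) 0.0002855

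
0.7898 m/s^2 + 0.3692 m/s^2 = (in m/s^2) 1.159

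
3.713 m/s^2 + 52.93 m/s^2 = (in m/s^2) 56.64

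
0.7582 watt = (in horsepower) 0.001017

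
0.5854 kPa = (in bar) 0.005854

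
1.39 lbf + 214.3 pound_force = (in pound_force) 215.7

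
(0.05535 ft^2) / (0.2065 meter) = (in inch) 0.9804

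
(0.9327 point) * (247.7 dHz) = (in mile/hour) 0.01823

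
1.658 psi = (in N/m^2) 1.143e+04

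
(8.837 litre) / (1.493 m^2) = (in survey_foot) 0.01942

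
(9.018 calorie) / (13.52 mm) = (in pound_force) 627.4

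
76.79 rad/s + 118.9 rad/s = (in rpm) 1869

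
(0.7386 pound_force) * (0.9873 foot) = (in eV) 6.171e+18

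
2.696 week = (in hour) 452.9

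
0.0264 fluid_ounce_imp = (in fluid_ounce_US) 0.02536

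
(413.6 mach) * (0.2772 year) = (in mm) 1.231e+15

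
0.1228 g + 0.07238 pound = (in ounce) 1.162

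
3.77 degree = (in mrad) 65.8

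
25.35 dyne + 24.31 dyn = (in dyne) 49.66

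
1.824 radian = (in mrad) 1824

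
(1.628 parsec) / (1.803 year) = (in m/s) 8.835e+08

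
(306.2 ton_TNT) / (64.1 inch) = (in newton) 7.869e+11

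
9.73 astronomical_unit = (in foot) 4.776e+12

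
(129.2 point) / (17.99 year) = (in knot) 1.562e-10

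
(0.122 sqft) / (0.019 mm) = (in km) 0.5965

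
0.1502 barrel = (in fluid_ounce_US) 807.5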